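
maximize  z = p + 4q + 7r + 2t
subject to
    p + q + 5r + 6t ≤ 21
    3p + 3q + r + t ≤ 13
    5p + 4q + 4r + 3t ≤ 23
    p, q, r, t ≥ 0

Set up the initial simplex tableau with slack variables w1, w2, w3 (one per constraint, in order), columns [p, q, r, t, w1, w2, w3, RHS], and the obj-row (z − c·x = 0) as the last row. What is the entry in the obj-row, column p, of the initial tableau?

The obj-row carries the negated objective coefficients: the p entry is -1.

-1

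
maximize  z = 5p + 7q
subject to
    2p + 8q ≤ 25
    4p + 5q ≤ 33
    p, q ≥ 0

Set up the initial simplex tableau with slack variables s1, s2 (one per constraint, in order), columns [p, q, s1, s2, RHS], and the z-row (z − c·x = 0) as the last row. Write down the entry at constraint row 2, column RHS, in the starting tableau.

The RHS of constraint 2 is b_2 = 33.

33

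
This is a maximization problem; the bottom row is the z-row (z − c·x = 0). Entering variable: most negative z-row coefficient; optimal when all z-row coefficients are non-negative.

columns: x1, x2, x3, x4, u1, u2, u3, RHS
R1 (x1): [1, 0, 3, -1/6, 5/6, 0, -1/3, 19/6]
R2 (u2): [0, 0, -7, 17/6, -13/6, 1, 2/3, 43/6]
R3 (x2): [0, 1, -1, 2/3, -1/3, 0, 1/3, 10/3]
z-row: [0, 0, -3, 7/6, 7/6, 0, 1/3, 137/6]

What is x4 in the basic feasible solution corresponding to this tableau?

0

x4 is not in the basis, so in the current basic feasible solution x4 = 0.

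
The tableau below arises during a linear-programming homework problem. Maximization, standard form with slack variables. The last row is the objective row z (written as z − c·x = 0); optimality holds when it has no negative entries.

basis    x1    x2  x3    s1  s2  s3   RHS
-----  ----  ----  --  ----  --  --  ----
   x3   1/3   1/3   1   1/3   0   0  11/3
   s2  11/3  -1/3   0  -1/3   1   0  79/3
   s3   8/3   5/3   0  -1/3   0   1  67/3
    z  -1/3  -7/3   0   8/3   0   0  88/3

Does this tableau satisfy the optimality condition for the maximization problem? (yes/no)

The z-row has a negative entry -7/3 in column x2, so it is not optimal.

no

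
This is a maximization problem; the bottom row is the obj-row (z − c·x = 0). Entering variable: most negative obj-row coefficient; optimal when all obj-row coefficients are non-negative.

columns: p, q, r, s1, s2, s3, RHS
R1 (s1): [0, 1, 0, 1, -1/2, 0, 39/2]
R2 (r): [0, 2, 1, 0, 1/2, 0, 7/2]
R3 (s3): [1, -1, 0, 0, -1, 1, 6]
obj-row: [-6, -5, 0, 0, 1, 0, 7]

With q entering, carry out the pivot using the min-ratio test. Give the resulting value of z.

63/4

Ratio test on column q — row 1: (39/2)/1 = 39/2; row 2: (7/2)/2 = 7/4; row 3: entry -1 ≤ 0. Minimum is 7/4 at row 2 (r leaves); pivot element 2.
Pivot on row 2; the obj-row RHS becomes 7 − (-5)·(7/4) = 63/4.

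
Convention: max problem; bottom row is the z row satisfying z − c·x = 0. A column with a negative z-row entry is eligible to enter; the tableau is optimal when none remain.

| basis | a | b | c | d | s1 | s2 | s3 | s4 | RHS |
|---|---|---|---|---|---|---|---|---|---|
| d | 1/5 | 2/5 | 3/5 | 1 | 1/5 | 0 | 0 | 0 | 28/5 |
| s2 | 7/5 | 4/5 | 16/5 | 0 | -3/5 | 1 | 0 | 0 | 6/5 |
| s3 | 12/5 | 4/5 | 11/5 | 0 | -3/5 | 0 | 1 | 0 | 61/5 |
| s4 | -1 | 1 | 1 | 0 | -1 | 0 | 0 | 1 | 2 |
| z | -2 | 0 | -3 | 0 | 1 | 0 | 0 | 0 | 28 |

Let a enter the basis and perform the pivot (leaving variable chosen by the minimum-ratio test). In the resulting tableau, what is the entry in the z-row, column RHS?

Ratio test on column a — row 1: (28/5)/(1/5) = 28; row 2: (6/5)/(7/5) = 6/7; row 3: (61/5)/(12/5) = 61/12; row 4: entry -1 ≤ 0. Minimum is 6/7 at row 2 (s2 leaves); pivot element 7/5.
Divide row 2 by 7/5; eliminate column a from the other rows.
z-row update in column RHS: 28 − (-2)·(6/7) = 208/7.

208/7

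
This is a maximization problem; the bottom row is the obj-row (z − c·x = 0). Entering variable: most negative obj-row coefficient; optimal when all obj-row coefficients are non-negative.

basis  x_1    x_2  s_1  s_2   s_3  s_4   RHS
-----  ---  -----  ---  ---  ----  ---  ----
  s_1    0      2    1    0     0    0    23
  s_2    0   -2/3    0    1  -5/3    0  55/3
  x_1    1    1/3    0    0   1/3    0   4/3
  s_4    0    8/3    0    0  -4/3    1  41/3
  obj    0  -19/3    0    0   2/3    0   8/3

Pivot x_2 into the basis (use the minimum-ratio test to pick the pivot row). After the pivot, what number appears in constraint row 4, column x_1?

-8

Ratio test on column x_2 — row 1: 23/2 = 23/2; row 2: entry -2/3 ≤ 0; row 3: (4/3)/(1/3) = 4; row 4: (41/3)/(8/3) = 41/8. Minimum is 4 at row 3 (x_1 leaves); pivot element 1/3.
Divide row 3 by 1/3; eliminate column x_2 from the other rows.
Row 4 update in column x_1: 0 − (8/3)·3 = -8.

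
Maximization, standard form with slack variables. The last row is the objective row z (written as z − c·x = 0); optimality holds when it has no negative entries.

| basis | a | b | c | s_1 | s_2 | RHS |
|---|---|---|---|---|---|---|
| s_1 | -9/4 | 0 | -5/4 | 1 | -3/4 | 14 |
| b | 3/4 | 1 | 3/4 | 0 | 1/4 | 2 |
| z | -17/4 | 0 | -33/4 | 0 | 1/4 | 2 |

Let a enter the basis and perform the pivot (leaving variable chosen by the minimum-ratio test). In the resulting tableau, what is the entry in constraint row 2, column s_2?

1/3

Ratio test on column a — row 1: entry -9/4 ≤ 0; row 2: 2/(3/4) = 8/3. Minimum is 8/3 at row 2 (b leaves); pivot element 3/4.
Divide row 2 by 3/4; eliminate column a from the other rows.
In the new row 2, the s_2 entry is the old entry divided by the pivot: (1/4)/(3/4) = 1/3.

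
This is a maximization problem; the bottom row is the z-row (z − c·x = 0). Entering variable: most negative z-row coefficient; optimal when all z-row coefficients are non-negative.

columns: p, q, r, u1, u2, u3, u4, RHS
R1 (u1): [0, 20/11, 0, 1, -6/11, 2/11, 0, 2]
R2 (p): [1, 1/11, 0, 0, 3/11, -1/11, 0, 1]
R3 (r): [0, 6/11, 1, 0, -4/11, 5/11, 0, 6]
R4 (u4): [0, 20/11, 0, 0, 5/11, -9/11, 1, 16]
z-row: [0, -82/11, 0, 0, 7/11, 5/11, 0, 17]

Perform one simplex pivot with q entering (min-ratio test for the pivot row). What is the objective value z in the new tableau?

126/5

Ratio test on column q — row 1: 2/(20/11) = 11/10; row 2: 1/(1/11) = 11; row 3: 6/(6/11) = 11; row 4: 16/(20/11) = 44/5. Minimum is 11/10 at row 1 (u1 leaves); pivot element 20/11.
Pivot on row 1; the z-row RHS becomes 17 − (-82/11)·(11/10) = 126/5.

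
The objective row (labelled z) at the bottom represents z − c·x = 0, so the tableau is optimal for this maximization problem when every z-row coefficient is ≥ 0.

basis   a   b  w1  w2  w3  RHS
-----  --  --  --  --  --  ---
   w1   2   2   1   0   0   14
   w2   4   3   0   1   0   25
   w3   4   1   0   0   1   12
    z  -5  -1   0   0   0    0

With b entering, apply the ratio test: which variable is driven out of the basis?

w1

Column b entries and ratios — w1: 14/2 = 7; w2: 25/3 = 25/3; w3: 12/1 = 12.
Smallest ratio is 7 in the row of w1, so w1 leaves.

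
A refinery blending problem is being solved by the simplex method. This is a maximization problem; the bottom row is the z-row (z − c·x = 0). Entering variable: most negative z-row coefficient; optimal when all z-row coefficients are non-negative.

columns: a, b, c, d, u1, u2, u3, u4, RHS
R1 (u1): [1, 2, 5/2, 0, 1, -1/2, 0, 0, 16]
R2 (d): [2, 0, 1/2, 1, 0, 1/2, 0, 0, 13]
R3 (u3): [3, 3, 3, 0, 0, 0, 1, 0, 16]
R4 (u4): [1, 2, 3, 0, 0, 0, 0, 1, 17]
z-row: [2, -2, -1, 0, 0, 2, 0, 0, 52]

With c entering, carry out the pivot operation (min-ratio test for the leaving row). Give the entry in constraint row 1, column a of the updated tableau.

Ratio test on column c — row 1: 16/(5/2) = 32/5; row 2: 13/(1/2) = 26; row 3: 16/3 = 16/3; row 4: 17/3 = 17/3. Minimum is 16/3 at row 3 (u3 leaves); pivot element 3.
Divide row 3 by 3; eliminate column c from the other rows.
Row 1 update in column a: 1 − (5/2)·1 = -3/2.

-3/2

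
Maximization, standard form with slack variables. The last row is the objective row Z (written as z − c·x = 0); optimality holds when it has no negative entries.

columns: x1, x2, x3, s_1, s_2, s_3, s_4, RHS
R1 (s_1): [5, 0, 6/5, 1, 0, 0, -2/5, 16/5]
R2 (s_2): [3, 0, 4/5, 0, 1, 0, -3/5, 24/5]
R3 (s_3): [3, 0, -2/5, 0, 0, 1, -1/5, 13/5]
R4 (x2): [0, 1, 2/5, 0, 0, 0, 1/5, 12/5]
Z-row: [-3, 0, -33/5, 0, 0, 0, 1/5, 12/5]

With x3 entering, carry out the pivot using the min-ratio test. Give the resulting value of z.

20

Ratio test on column x3 — row 1: (16/5)/(6/5) = 8/3; row 2: (24/5)/(4/5) = 6; row 3: entry -2/5 ≤ 0; row 4: (12/5)/(2/5) = 6. Minimum is 8/3 at row 1 (s_1 leaves); pivot element 6/5.
Pivot on row 1; the Z-row RHS becomes 12/5 − (-33/5)·(8/3) = 20.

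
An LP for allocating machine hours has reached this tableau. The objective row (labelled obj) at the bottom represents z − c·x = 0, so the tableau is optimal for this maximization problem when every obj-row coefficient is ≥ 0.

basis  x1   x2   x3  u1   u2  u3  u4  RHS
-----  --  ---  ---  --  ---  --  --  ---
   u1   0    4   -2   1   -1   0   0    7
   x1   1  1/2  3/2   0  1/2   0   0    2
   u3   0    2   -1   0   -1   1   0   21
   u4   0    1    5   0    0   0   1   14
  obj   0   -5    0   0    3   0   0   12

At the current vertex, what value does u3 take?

21

u3 is basic (row 3); its value is the RHS of that row, 21.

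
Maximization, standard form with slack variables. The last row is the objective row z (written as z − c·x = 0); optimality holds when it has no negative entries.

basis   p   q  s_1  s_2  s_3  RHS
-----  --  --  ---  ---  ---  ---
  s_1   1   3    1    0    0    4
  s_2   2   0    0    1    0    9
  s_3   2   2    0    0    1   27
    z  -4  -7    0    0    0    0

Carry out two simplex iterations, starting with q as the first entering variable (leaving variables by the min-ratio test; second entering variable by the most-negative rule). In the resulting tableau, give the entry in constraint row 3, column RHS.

19

Ratio test on column q — row 1: 4/3 = 4/3; row 2: entry 0 ≤ 0; row 3: 27/2 = 27/2. Minimum is 4/3 at row 1 (s_1 leaves); pivot element 3.
Divide row 1 by 3; eliminate column q from the other rows.
Second iteration: most negative z-row entry is -5/3 in column p, so p enters.
Ratio test on column p — row 1: (4/3)/(1/3) = 4; row 2: 9/2 = 9/2; row 3: (73/3)/(4/3) = 73/4. Minimum is 4 at row 1 (q leaves); pivot element 1/3.
Divide row 1 by 1/3; eliminate column p from the other rows.
After both pivots, the entry at constraint row 3, column RHS is 19.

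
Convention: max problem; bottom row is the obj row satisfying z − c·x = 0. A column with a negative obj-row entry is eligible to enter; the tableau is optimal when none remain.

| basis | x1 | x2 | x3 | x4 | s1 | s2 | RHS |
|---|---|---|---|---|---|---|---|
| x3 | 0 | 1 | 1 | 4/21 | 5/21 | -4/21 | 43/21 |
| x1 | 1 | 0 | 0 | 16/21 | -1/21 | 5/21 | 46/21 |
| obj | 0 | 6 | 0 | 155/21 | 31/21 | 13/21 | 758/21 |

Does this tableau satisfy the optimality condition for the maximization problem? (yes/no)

yes

Every obj-row coefficient is ≥ 0, so the tableau is optimal.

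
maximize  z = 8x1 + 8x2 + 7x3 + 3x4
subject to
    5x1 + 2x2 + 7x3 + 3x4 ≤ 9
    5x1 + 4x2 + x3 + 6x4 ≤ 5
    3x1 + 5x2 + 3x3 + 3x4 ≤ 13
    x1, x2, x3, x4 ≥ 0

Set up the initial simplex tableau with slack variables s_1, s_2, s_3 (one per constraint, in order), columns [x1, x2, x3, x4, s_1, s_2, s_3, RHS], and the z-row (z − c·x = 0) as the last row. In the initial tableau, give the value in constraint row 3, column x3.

Constraint 3 has coefficient 3 on x3.

3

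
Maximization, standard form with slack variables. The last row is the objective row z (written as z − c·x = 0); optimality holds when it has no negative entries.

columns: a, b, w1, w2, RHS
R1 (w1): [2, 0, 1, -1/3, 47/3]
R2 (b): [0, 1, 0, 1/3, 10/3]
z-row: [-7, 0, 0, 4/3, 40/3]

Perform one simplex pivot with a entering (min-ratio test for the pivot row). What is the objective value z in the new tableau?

Ratio test on column a — row 1: (47/3)/2 = 47/6; row 2: entry 0 ≤ 0. Minimum is 47/6 at row 1 (w1 leaves); pivot element 2.
Pivot on row 1; the z-row RHS becomes 40/3 − (-7)·(47/6) = 409/6.

409/6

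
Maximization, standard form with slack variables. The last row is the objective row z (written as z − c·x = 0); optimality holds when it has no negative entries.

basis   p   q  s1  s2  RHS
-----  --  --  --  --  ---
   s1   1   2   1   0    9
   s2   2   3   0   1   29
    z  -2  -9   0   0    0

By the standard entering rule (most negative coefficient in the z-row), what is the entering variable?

Negative z-row entries: p: -2, q: -9.
The most negative is -9 in column q, so q enters.

q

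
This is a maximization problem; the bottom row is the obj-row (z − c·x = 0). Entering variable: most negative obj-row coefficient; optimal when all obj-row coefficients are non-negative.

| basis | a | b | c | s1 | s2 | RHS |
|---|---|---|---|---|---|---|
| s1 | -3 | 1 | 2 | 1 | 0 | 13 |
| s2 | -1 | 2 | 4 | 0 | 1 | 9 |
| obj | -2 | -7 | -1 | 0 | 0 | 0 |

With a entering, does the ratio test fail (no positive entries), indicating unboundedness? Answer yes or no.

Every constraint-row entry in column a is ≤ 0, so increasing a is unbounded.

yes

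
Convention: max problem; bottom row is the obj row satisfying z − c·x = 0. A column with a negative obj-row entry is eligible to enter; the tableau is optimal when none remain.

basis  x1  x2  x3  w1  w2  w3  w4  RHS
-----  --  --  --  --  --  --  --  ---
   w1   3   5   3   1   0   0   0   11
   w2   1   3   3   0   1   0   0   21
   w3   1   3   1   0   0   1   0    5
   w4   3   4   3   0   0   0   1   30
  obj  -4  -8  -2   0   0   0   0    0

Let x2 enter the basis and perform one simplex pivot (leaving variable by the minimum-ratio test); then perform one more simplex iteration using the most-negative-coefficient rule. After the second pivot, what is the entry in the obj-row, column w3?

Ratio test on column x2 — row 1: 11/5 = 11/5; row 2: 21/3 = 7; row 3: 5/3 = 5/3; row 4: 30/4 = 15/2. Minimum is 5/3 at row 3 (w3 leaves); pivot element 3.
Divide row 3 by 3; eliminate column x2 from the other rows.
Second iteration: most negative obj-row entry is -4/3 in column x1, so x1 enters.
Ratio test on column x1 — row 1: (8/3)/(4/3) = 2; row 2: entry 0 ≤ 0; row 3: (5/3)/(1/3) = 5; row 4: (70/3)/(5/3) = 14. Minimum is 2 at row 1 (w1 leaves); pivot element 4/3.
Divide row 1 by 4/3; eliminate column x1 from the other rows.
After both pivots, the entry at the obj-row, column w3 is 1.

1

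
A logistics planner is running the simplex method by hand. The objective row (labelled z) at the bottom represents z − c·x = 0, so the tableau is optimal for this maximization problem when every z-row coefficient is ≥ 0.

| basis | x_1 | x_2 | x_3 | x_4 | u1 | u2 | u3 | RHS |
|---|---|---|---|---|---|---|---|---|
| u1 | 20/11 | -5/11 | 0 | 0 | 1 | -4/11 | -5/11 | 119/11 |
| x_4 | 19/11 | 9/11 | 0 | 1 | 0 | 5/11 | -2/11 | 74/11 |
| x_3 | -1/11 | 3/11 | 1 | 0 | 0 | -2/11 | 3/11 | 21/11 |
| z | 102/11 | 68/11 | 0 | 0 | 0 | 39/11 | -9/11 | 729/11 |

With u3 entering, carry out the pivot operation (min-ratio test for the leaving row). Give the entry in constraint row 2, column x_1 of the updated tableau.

5/3

Ratio test on column u3 — row 1: entry -5/11 ≤ 0; row 2: entry -2/11 ≤ 0; row 3: (21/11)/(3/11) = 7. Minimum is 7 at row 3 (x_3 leaves); pivot element 3/11.
Divide row 3 by 3/11; eliminate column u3 from the other rows.
Row 2 update in column x_1: 19/11 − (-2/11)·(-1/3) = 5/3.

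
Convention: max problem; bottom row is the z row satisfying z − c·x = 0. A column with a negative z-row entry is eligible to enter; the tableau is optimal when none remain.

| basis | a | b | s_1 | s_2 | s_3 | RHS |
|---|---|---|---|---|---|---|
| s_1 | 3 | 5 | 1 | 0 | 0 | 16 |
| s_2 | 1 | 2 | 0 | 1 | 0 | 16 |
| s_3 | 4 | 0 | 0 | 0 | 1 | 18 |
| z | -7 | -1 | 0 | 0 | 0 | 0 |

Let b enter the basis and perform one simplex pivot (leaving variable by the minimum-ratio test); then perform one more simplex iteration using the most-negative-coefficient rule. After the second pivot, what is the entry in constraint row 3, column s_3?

Ratio test on column b — row 1: 16/5 = 16/5; row 2: 16/2 = 8; row 3: entry 0 ≤ 0. Minimum is 16/5 at row 1 (s_1 leaves); pivot element 5.
Divide row 1 by 5; eliminate column b from the other rows.
Second iteration: most negative z-row entry is -32/5 in column a, so a enters.
Ratio test on column a — row 1: (16/5)/(3/5) = 16/3; row 2: entry -1/5 ≤ 0; row 3: 18/4 = 9/2. Minimum is 9/2 at row 3 (s_3 leaves); pivot element 4.
Divide row 3 by 4; eliminate column a from the other rows.
After both pivots, the entry at constraint row 3, column s_3 is 1/4.

1/4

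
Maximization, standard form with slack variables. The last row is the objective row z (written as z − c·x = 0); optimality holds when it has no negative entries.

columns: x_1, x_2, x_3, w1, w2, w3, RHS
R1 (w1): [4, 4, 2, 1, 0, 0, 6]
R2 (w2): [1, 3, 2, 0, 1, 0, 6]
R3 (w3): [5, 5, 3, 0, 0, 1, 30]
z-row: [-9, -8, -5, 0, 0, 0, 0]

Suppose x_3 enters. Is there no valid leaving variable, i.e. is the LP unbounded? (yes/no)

no

Column x_3 has positive entries in row(s) 1, 2, 3, so the ratio test bounds it — not unbounded.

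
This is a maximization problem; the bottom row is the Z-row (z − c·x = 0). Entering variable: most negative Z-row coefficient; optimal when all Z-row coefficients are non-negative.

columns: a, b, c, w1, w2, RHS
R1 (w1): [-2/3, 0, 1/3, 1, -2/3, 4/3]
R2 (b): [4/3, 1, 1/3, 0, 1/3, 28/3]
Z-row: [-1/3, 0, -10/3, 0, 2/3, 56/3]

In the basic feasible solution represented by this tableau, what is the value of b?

b is basic (row 2); its value is the RHS of that row, 28/3.

28/3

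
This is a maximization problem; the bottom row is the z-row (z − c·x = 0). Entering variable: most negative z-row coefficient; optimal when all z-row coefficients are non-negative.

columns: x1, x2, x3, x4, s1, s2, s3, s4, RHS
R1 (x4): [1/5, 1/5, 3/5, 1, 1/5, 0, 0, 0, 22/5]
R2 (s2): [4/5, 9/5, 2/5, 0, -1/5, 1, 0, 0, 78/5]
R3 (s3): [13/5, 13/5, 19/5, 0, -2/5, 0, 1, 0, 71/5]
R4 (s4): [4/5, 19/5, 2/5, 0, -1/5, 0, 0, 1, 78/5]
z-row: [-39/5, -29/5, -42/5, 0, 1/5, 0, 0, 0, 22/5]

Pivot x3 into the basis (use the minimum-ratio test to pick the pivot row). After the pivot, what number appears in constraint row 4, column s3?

-2/19

Ratio test on column x3 — row 1: (22/5)/(3/5) = 22/3; row 2: (78/5)/(2/5) = 39; row 3: (71/5)/(19/5) = 71/19; row 4: (78/5)/(2/5) = 39. Minimum is 71/19 at row 3 (s3 leaves); pivot element 19/5.
Divide row 3 by 19/5; eliminate column x3 from the other rows.
Row 4 update in column s3: 0 − (2/5)·(5/19) = -2/19.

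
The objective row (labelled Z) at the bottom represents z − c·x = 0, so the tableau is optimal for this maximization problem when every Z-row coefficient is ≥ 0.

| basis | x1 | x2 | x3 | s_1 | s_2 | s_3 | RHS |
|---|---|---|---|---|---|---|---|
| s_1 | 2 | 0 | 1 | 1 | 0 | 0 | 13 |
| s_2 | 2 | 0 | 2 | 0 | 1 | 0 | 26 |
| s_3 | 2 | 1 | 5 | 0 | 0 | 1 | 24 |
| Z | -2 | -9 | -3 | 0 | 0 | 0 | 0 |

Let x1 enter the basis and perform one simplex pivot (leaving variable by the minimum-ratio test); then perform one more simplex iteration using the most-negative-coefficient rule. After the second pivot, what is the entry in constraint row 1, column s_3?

0

Ratio test on column x1 — row 1: 13/2 = 13/2; row 2: 26/2 = 13; row 3: 24/2 = 12. Minimum is 13/2 at row 1 (s_1 leaves); pivot element 2.
Divide row 1 by 2; eliminate column x1 from the other rows.
Second iteration: most negative Z-row entry is -9 in column x2, so x2 enters.
Ratio test on column x2 — row 1: entry 0 ≤ 0; row 2: entry 0 ≤ 0; row 3: 11/1 = 11. Minimum is 11 at row 3 (s_3 leaves); pivot element 1.
Divide row 3 by 1; eliminate column x2 from the other rows.
After both pivots, the entry at constraint row 1, column s_3 is 0.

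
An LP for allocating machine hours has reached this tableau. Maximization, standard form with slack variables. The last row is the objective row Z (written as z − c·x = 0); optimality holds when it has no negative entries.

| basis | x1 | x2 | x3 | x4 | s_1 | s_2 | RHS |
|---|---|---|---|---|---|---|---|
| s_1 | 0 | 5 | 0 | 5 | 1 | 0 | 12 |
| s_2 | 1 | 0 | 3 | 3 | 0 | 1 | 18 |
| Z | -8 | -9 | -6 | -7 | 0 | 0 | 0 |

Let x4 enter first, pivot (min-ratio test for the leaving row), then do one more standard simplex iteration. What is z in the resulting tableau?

516/5

Ratio test on column x4 — row 1: 12/5 = 12/5; row 2: 18/3 = 6. Minimum is 12/5 at row 1 (s_1 leaves); pivot element 5.
Pivot on row 1; the Z-row RHS becomes 0 − (-7)·(12/5) = 84/5.
Next entering variable (most negative Z-row entry -8): x1.
Ratio test on column x1 — row 1: entry 0 ≤ 0; row 2: (54/5)/1 = 54/5. Minimum is 54/5 at row 2 (s_2 leaves); pivot element 1.
After the second pivot the Z-row RHS is 84/5 − (-8)·(54/5) = 516/5.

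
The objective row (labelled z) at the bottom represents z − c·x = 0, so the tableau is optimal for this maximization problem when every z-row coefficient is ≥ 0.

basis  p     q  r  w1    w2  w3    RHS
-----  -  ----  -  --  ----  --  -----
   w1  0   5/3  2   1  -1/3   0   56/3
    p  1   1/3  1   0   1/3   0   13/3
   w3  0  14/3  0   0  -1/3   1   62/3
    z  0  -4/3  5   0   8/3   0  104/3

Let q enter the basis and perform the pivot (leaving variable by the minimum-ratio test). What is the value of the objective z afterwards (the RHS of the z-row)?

Ratio test on column q — row 1: (56/3)/(5/3) = 56/5; row 2: (13/3)/(1/3) = 13; row 3: (62/3)/(14/3) = 31/7. Minimum is 31/7 at row 3 (w3 leaves); pivot element 14/3.
Pivot on row 3; the z-row RHS becomes 104/3 − (-4/3)·(31/7) = 284/7.

284/7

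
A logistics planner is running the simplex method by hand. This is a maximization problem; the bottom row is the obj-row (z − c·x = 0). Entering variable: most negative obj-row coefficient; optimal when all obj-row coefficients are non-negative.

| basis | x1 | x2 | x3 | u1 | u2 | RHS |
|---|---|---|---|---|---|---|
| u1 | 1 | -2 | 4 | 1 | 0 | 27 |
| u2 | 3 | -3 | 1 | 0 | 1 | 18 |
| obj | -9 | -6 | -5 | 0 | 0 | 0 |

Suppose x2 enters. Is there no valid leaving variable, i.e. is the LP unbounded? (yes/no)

yes

Every constraint-row entry in column x2 is ≤ 0, so increasing x2 is unbounded.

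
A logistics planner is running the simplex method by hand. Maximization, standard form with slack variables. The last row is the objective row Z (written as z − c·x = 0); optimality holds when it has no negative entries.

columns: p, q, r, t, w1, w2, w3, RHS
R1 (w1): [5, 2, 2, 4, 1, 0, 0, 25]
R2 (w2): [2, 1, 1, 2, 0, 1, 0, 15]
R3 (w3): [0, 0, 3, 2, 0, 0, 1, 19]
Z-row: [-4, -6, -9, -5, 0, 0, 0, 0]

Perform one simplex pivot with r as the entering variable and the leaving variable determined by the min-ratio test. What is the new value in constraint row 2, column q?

1

Ratio test on column r — row 1: 25/2 = 25/2; row 2: 15/1 = 15; row 3: 19/3 = 19/3. Minimum is 19/3 at row 3 (w3 leaves); pivot element 3.
Divide row 3 by 3; eliminate column r from the other rows.
Row 2 update in column q: 1 − 1·0 = 1.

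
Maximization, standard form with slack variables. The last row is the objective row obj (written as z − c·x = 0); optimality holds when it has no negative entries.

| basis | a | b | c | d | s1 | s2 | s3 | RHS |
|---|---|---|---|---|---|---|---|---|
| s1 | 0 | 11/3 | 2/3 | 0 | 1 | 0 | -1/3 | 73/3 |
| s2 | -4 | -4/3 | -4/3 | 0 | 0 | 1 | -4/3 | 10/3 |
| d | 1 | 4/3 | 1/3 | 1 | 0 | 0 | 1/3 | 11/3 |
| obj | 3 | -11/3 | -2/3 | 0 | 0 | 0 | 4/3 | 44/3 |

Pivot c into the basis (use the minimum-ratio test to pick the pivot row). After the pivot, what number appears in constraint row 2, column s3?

Ratio test on column c — row 1: (73/3)/(2/3) = 73/2; row 2: entry -4/3 ≤ 0; row 3: (11/3)/(1/3) = 11. Minimum is 11 at row 3 (d leaves); pivot element 1/3.
Divide row 3 by 1/3; eliminate column c from the other rows.
Row 2 update in column s3: -4/3 − (-4/3)·1 = 0.

0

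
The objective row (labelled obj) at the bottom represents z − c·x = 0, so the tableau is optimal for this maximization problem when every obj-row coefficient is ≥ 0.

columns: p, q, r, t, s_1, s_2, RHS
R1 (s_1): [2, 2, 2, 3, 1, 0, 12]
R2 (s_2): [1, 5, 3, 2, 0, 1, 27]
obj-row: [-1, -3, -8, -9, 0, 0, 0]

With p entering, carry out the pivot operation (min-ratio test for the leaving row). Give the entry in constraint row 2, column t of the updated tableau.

1/2

Ratio test on column p — row 1: 12/2 = 6; row 2: 27/1 = 27. Minimum is 6 at row 1 (s_1 leaves); pivot element 2.
Divide row 1 by 2; eliminate column p from the other rows.
Row 2 update in column t: 2 − 1·(3/2) = 1/2.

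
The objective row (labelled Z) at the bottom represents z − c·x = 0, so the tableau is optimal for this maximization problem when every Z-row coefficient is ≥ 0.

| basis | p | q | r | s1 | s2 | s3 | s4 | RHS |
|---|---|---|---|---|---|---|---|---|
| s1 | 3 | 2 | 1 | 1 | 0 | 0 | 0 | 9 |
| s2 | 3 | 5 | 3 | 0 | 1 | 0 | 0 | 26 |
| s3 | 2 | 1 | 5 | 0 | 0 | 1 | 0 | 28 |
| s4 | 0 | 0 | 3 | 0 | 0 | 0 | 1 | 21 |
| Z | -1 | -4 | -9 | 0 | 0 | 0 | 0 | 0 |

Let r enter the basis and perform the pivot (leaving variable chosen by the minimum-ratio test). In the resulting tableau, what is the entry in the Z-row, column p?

13/5

Ratio test on column r — row 1: 9/1 = 9; row 2: 26/3 = 26/3; row 3: 28/5 = 28/5; row 4: 21/3 = 7. Minimum is 28/5 at row 3 (s3 leaves); pivot element 5.
Divide row 3 by 5; eliminate column r from the other rows.
Z-row update in column p: -1 − (-9)·(2/5) = 13/5.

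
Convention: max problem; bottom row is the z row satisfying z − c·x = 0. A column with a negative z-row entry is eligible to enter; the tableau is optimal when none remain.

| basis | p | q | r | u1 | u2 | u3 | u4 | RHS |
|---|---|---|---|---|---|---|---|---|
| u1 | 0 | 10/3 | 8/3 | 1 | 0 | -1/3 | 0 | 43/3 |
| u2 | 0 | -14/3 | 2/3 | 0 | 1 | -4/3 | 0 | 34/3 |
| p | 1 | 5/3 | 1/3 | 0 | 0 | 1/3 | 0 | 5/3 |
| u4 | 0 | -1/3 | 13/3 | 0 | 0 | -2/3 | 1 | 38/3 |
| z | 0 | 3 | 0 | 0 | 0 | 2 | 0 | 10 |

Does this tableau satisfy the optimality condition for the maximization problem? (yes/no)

yes

Every z-row coefficient is ≥ 0, so the tableau is optimal.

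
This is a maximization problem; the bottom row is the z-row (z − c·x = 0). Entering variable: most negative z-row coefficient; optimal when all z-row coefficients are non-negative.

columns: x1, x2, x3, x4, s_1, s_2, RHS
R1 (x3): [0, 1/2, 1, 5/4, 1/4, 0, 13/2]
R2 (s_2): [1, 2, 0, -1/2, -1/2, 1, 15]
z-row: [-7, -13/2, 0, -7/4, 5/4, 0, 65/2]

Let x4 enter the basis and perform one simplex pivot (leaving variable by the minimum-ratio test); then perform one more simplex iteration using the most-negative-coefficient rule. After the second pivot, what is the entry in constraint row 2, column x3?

Ratio test on column x4 — row 1: (13/2)/(5/4) = 26/5; row 2: entry -1/2 ≤ 0. Minimum is 26/5 at row 1 (x3 leaves); pivot element 5/4.
Divide row 1 by 5/4; eliminate column x4 from the other rows.
Second iteration: most negative z-row entry is -7 in column x1, so x1 enters.
Ratio test on column x1 — row 1: entry 0 ≤ 0; row 2: (88/5)/1 = 88/5. Minimum is 88/5 at row 2 (s_2 leaves); pivot element 1.
Divide row 2 by 1; eliminate column x1 from the other rows.
After both pivots, the entry at constraint row 2, column x3 is 2/5.

2/5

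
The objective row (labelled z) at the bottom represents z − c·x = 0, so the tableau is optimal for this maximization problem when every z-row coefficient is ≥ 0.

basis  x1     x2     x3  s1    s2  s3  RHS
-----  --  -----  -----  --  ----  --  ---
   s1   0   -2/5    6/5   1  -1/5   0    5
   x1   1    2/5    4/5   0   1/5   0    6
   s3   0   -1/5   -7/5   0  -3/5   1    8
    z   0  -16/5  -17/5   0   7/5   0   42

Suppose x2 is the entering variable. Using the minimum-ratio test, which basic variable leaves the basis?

Column x2 entries and ratios — s1: -2/5 ≤ 0, skip; x1: 6/(2/5) = 15; s3: -1/5 ≤ 0, skip.
Smallest ratio is 15 in the row of x1, so x1 leaves.

x1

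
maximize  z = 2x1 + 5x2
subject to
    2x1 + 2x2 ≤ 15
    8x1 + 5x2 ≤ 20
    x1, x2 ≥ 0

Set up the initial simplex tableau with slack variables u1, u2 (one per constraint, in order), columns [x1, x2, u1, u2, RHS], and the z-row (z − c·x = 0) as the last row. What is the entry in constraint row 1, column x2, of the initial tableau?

Constraint 1 has coefficient 2 on x2.

2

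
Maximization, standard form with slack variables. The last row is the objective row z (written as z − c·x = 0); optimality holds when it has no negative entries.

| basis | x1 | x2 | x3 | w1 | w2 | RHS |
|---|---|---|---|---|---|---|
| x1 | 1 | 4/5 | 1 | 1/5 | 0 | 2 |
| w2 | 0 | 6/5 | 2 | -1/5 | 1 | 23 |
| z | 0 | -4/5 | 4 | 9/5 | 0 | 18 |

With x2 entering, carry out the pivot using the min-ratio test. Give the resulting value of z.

Ratio test on column x2 — row 1: 2/(4/5) = 5/2; row 2: 23/(6/5) = 115/6. Minimum is 5/2 at row 1 (x1 leaves); pivot element 4/5.
Pivot on row 1; the z-row RHS becomes 18 − (-4/5)·(5/2) = 20.

20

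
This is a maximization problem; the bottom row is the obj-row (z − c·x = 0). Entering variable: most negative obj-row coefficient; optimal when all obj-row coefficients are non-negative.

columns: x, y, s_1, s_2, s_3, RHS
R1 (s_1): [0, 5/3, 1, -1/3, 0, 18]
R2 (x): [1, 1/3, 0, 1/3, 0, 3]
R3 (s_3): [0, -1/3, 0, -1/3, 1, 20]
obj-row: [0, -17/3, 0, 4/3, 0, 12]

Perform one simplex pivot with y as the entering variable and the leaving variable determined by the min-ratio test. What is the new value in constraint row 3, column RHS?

Ratio test on column y — row 1: 18/(5/3) = 54/5; row 2: 3/(1/3) = 9; row 3: entry -1/3 ≤ 0. Minimum is 9 at row 2 (x leaves); pivot element 1/3.
Divide row 2 by 1/3; eliminate column y from the other rows.
Row 3 update in column RHS: 20 − (-1/3)·9 = 23.

23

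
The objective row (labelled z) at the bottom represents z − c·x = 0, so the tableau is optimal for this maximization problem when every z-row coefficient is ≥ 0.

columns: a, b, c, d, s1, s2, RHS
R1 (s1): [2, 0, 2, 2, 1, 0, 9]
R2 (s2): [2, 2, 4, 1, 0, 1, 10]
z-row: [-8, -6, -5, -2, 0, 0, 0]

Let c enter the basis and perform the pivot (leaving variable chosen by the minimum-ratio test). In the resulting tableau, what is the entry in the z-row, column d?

-3/4

Ratio test on column c — row 1: 9/2 = 9/2; row 2: 10/4 = 5/2. Minimum is 5/2 at row 2 (s2 leaves); pivot element 4.
Divide row 2 by 4; eliminate column c from the other rows.
z-row update in column d: -2 − (-5)·(1/4) = -3/4.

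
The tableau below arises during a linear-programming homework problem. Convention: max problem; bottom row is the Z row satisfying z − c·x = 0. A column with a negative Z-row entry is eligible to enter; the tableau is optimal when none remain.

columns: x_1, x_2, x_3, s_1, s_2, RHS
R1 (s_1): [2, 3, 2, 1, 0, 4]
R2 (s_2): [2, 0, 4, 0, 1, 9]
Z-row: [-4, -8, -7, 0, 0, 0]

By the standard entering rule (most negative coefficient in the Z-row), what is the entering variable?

Negative Z-row entries: x_1: -4, x_2: -8, x_3: -7.
The most negative is -8 in column x_2, so x_2 enters.

x_2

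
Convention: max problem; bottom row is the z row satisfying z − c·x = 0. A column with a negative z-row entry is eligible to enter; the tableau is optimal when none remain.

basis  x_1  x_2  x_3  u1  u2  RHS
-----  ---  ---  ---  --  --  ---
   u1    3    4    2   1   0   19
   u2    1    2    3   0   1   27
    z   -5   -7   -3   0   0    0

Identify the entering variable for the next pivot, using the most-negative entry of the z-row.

Negative z-row entries: x_1: -5, x_2: -7, x_3: -3.
The most negative is -7 in column x_2, so x_2 enters.

x_2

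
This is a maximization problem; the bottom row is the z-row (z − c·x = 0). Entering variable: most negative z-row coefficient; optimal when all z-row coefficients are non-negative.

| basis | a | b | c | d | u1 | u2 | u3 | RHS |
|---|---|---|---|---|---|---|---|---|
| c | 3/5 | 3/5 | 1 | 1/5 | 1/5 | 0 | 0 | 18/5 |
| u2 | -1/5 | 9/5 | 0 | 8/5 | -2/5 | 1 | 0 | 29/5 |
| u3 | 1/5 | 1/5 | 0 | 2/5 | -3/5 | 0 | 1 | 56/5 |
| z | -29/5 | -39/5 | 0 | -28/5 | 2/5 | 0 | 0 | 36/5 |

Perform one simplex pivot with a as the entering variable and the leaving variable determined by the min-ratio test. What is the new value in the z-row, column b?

Ratio test on column a — row 1: (18/5)/(3/5) = 6; row 2: entry -1/5 ≤ 0; row 3: (56/5)/(1/5) = 56. Minimum is 6 at row 1 (c leaves); pivot element 3/5.
Divide row 1 by 3/5; eliminate column a from the other rows.
z-row update in column b: -39/5 − (-29/5)·1 = -2.

-2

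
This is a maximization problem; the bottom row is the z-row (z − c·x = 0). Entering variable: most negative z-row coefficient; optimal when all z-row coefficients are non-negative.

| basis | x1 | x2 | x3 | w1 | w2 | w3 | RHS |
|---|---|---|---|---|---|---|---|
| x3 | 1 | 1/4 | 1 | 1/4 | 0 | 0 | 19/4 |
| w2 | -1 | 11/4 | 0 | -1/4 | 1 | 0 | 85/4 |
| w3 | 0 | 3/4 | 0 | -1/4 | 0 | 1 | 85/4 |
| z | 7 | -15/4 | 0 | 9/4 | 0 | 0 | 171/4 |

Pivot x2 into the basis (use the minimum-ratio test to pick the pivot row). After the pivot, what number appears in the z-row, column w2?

Ratio test on column x2 — row 1: (19/4)/(1/4) = 19; row 2: (85/4)/(11/4) = 85/11; row 3: (85/4)/(3/4) = 85/3. Minimum is 85/11 at row 2 (w2 leaves); pivot element 11/4.
Divide row 2 by 11/4; eliminate column x2 from the other rows.
z-row update in column w2: 0 − (-15/4)·(4/11) = 15/11.

15/11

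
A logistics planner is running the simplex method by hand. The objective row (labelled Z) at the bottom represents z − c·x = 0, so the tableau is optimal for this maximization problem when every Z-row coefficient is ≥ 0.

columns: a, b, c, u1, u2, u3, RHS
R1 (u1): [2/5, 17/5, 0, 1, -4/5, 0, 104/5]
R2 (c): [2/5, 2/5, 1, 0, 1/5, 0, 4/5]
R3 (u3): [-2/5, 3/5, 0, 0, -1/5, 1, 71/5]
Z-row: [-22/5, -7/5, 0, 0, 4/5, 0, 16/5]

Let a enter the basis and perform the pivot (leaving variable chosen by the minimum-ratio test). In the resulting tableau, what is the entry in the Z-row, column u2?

Ratio test on column a — row 1: (104/5)/(2/5) = 52; row 2: (4/5)/(2/5) = 2; row 3: entry -2/5 ≤ 0. Minimum is 2 at row 2 (c leaves); pivot element 2/5.
Divide row 2 by 2/5; eliminate column a from the other rows.
Z-row update in column u2: 4/5 − (-22/5)·(1/2) = 3.

3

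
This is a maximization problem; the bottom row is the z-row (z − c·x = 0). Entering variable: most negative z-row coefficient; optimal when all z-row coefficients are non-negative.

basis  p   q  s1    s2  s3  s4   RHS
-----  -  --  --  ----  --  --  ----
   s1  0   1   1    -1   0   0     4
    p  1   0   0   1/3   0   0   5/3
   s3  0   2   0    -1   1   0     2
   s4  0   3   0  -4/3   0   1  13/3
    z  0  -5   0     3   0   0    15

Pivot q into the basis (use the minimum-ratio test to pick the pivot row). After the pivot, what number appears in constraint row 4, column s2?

Ratio test on column q — row 1: 4/1 = 4; row 2: entry 0 ≤ 0; row 3: 2/2 = 1; row 4: (13/3)/3 = 13/9. Minimum is 1 at row 3 (s3 leaves); pivot element 2.
Divide row 3 by 2; eliminate column q from the other rows.
Row 4 update in column s2: -4/3 − 3·(-1/2) = 1/6.

1/6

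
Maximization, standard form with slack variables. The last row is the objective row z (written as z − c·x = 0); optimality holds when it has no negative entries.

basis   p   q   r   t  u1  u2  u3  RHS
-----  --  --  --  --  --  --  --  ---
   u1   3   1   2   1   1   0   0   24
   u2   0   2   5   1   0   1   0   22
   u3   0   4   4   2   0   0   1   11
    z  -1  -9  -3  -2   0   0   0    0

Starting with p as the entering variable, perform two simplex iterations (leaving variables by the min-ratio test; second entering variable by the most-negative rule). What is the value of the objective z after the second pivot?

191/6

Ratio test on column p — row 1: 24/3 = 8; row 2: entry 0 ≤ 0; row 3: entry 0 ≤ 0. Minimum is 8 at row 1 (u1 leaves); pivot element 3.
Pivot on row 1; the z-row RHS becomes 0 − (-1)·8 = 8.
Next entering variable (most negative z-row entry -26/3): q.
Ratio test on column q — row 1: 8/(1/3) = 24; row 2: 22/2 = 11; row 3: 11/4 = 11/4. Minimum is 11/4 at row 3 (u3 leaves); pivot element 4.
After the second pivot the z-row RHS is 8 − (-26/3)·(11/4) = 191/6.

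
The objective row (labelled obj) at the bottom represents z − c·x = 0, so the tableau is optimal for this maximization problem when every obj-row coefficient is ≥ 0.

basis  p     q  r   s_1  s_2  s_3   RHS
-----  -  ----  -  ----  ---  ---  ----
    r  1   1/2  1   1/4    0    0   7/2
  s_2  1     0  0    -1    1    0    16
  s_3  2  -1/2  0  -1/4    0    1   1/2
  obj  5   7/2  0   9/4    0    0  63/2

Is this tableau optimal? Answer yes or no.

yes

Every obj-row coefficient is ≥ 0, so the tableau is optimal.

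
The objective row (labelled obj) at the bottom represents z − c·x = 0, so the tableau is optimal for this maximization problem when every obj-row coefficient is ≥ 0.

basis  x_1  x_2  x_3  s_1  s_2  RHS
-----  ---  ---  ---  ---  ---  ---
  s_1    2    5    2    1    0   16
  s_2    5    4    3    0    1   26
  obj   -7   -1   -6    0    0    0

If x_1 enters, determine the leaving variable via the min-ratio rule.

s_2

Column x_1 entries and ratios — s_1: 16/2 = 8; s_2: 26/5 = 26/5.
Smallest ratio is 26/5 in the row of s_2, so s_2 leaves.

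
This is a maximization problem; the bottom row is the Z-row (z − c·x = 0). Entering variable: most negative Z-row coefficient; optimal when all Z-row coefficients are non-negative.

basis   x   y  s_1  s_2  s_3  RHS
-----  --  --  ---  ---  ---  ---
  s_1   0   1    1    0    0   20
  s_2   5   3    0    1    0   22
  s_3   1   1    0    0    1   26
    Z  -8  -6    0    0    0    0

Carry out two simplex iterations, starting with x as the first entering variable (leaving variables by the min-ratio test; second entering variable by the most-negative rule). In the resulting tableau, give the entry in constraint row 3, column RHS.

Ratio test on column x — row 1: entry 0 ≤ 0; row 2: 22/5 = 22/5; row 3: 26/1 = 26. Minimum is 22/5 at row 2 (s_2 leaves); pivot element 5.
Divide row 2 by 5; eliminate column x from the other rows.
Second iteration: most negative Z-row entry is -6/5 in column y, so y enters.
Ratio test on column y — row 1: 20/1 = 20; row 2: (22/5)/(3/5) = 22/3; row 3: (108/5)/(2/5) = 54. Minimum is 22/3 at row 2 (x leaves); pivot element 3/5.
Divide row 2 by 3/5; eliminate column y from the other rows.
After both pivots, the entry at constraint row 3, column RHS is 56/3.

56/3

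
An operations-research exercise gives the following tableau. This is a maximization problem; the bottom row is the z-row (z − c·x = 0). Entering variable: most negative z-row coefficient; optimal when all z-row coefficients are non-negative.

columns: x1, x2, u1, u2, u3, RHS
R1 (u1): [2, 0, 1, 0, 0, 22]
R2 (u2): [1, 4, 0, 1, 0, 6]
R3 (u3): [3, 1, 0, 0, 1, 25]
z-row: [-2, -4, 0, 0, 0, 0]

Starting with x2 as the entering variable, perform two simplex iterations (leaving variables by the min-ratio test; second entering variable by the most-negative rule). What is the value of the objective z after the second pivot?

Ratio test on column x2 — row 1: entry 0 ≤ 0; row 2: 6/4 = 3/2; row 3: 25/1 = 25. Minimum is 3/2 at row 2 (u2 leaves); pivot element 4.
Pivot on row 2; the z-row RHS becomes 0 − (-4)·(3/2) = 6.
Next entering variable (most negative z-row entry -1): x1.
Ratio test on column x1 — row 1: 22/2 = 11; row 2: (3/2)/(1/4) = 6; row 3: (47/2)/(11/4) = 94/11. Minimum is 6 at row 2 (x2 leaves); pivot element 1/4.
After the second pivot the z-row RHS is 6 − (-1)·6 = 12.

12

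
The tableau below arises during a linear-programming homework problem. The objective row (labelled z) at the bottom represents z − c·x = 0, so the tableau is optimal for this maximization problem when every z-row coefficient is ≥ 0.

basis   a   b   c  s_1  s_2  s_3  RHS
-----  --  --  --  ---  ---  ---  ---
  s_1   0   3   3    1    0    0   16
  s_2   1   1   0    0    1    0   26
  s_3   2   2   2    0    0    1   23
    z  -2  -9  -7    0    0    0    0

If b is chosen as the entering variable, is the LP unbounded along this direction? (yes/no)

no

Column b has positive entries in row(s) 1, 2, 3, so the ratio test bounds it — not unbounded.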